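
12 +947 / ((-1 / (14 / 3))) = -13222 / 3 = -4407.33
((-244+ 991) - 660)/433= 87/433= 0.20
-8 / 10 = -4 / 5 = -0.80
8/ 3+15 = 53/ 3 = 17.67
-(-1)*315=315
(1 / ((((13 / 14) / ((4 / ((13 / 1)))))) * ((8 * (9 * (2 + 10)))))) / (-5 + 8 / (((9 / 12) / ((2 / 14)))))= -49 / 444132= -0.00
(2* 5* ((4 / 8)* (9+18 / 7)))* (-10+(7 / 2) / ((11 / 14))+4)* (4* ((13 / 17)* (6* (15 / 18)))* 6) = -631800 / 77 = -8205.19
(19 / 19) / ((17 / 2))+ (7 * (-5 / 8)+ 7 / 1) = 2.74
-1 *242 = -242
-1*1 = -1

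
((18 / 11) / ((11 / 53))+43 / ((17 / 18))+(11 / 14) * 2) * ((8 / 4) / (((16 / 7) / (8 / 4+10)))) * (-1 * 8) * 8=-76006176 / 2057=-36950.01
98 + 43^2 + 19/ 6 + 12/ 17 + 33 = 1983.87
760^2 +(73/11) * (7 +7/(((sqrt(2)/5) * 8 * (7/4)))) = 365 * sqrt(2)/44 +6354111/11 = 577658.19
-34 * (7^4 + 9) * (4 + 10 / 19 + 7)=-17944860 / 19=-944466.32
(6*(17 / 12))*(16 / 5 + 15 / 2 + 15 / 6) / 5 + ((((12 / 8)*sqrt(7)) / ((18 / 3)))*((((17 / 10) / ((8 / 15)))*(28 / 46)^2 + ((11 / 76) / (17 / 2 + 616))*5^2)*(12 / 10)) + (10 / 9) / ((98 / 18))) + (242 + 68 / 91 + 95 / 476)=266.53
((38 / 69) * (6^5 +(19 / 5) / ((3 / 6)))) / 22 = 67222 / 345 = 194.85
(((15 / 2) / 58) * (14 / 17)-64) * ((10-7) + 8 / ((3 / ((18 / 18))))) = -62999 / 174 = -362.06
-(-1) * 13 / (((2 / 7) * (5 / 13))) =1183 / 10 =118.30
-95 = -95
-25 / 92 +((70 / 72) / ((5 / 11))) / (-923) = -104723 / 382122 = -0.27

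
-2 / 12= -1 / 6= -0.17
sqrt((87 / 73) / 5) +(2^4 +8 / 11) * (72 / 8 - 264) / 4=-11730 / 11 +sqrt(31755) / 365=-1065.88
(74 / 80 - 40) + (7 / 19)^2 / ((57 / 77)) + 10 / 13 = -407911303 / 10700040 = -38.12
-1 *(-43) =43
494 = 494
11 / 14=0.79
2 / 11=0.18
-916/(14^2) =-4.67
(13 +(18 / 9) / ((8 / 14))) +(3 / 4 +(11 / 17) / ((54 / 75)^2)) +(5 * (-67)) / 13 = -130159 / 17901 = -7.27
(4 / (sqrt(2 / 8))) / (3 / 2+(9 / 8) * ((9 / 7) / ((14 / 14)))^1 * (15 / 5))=1.37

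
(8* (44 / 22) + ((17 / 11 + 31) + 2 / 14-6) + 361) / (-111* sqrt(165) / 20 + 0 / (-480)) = -124336* sqrt(165) / 282051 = -5.66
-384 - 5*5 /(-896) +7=-337767 /896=-376.97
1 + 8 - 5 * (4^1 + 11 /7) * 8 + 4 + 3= -1448 /7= -206.86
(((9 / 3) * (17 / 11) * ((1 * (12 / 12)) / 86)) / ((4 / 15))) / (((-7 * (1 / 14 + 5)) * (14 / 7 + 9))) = -765 / 1477652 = -0.00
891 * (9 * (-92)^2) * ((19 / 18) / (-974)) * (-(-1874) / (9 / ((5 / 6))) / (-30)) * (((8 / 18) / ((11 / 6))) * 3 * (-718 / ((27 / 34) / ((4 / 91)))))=-14714049039616 / 1196559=-12296969.09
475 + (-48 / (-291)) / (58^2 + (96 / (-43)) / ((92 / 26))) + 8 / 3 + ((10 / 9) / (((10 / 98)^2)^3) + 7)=2234101162547335192 / 2268689653125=984753.98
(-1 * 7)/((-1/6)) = 42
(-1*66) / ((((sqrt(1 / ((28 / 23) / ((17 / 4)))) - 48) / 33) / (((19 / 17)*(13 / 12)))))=179322*sqrt(2737) / 4380169+241008768 / 4380169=57.16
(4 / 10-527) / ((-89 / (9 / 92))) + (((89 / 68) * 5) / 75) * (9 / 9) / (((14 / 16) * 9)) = 15519185 / 26308044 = 0.59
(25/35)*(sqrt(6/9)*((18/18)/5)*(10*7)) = 10*sqrt(6)/3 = 8.16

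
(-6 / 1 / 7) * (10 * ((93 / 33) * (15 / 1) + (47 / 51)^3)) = -1256495360 / 3404709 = -369.05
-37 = -37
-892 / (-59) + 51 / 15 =5463 / 295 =18.52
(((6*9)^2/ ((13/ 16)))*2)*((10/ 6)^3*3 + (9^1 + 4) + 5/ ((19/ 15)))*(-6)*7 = -2296159488/ 247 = -9296192.26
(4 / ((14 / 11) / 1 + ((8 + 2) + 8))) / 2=11 / 106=0.10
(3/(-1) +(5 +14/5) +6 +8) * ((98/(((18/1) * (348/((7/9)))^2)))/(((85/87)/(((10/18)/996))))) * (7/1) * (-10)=-789929/38659616496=-0.00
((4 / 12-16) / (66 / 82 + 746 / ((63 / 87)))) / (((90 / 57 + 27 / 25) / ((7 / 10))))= -8970185 / 2242297362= -0.00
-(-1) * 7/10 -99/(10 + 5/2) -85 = -4611/50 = -92.22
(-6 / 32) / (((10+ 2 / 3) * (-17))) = 9 / 8704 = 0.00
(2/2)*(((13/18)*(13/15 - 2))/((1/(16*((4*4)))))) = -28288/135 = -209.54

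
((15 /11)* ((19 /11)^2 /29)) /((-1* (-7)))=5415 /270193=0.02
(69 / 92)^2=9 / 16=0.56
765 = 765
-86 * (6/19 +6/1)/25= -2064/95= -21.73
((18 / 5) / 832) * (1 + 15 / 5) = 9 / 520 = 0.02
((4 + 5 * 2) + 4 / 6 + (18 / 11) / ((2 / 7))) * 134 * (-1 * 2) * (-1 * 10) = 1803640 / 33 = 54655.76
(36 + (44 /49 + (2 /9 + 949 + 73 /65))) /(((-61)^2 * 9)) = 28299328 /959962185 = 0.03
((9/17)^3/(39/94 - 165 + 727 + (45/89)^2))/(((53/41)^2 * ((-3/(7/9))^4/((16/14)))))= 3434469685136/4214907792104429601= 0.00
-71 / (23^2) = -71 / 529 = -0.13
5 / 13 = 0.38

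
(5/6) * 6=5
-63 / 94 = -0.67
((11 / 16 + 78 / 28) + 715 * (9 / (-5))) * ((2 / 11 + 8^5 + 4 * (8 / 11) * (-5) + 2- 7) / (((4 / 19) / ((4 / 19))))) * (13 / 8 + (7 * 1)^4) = -995370679790925 / 9856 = -100991343322.94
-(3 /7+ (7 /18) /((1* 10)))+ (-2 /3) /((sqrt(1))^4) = -1429 /1260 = -1.13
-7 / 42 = -1 / 6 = -0.17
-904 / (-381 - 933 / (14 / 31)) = 0.37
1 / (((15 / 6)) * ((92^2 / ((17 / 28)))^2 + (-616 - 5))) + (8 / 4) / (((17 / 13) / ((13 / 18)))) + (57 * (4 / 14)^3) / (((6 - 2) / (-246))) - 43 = -1822376011436199088 / 14737422678185025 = -123.66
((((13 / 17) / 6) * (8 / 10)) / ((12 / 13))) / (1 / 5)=169 / 306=0.55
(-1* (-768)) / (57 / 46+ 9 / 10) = 359.02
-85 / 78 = -1.09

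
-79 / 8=-9.88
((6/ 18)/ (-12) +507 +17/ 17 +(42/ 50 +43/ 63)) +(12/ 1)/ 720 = 178329/ 350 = 509.51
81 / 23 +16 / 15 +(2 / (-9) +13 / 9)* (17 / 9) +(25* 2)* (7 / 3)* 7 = 7671496 / 9315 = 823.56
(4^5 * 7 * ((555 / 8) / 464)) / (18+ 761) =31080 / 22591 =1.38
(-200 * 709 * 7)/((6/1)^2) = -248150/9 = -27572.22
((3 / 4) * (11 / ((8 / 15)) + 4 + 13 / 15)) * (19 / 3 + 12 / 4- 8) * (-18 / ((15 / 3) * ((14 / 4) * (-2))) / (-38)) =-69 / 200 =-0.34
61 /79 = 0.77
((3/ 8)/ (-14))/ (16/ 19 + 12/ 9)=-171/ 13888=-0.01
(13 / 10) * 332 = 2158 / 5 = 431.60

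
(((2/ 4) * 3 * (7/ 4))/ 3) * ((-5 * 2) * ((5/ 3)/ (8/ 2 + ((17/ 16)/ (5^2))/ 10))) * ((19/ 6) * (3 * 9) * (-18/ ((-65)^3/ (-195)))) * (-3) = -567000/ 47489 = -11.94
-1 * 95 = -95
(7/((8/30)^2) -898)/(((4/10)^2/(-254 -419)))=215242225/64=3363159.77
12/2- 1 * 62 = -56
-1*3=-3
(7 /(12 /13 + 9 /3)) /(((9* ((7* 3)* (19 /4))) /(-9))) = -52 /2907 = -0.02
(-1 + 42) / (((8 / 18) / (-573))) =-211437 / 4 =-52859.25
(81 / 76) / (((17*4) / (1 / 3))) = 0.01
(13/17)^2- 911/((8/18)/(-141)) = 334101727/1156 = 289015.33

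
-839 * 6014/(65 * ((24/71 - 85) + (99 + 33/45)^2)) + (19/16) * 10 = 65600858575/16384852744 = 4.00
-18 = -18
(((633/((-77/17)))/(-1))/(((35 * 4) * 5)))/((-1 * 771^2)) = -3587/10680123300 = -0.00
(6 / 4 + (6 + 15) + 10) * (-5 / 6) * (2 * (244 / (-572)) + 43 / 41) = -5.30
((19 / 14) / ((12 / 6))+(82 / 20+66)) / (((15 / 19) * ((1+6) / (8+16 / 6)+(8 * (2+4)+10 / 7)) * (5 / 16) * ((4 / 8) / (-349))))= -5606961408 / 1402375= -3998.19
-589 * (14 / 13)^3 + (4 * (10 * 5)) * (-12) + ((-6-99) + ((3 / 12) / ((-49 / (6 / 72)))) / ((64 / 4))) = -267928590229 / 82677504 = -3240.65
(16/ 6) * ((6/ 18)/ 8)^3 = 1/ 5184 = 0.00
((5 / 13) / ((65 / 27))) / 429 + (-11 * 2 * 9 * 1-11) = -5050894 / 24167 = -209.00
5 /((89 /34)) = 170 /89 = 1.91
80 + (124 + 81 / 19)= 3957 / 19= 208.26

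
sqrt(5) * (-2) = -2 * sqrt(5) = -4.47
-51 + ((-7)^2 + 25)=23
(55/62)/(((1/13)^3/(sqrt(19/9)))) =120835*sqrt(19)/186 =2831.76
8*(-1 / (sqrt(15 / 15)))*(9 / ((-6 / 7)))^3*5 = 46305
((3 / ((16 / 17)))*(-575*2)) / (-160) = 5865 / 256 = 22.91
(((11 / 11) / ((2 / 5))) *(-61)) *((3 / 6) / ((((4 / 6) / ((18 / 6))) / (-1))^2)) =-24705 / 16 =-1544.06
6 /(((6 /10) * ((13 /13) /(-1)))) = -10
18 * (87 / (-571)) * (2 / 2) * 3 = -4698 / 571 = -8.23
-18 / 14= -9 / 7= -1.29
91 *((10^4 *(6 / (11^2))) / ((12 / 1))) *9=4095000 / 121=33842.98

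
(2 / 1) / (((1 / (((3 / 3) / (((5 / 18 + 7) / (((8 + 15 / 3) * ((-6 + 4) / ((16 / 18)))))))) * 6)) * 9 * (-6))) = 117 / 131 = 0.89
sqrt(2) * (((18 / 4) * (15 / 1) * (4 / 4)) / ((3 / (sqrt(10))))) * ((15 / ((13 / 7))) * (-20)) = -16254.49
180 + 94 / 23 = 4234 / 23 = 184.09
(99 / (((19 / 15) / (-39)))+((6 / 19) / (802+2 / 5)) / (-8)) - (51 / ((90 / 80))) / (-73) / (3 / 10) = -610214216975 / 200327184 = -3046.09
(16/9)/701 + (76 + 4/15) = 2405912/31545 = 76.27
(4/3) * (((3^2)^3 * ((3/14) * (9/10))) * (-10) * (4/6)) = -8748/7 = -1249.71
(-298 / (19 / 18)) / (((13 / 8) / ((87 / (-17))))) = 3733344 / 4199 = 889.10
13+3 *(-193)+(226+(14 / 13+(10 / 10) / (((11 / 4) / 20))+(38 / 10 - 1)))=-328.85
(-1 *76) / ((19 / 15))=-60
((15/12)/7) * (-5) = -25/28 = -0.89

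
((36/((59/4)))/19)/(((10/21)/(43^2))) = 2795688/5605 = 498.78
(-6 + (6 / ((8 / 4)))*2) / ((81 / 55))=0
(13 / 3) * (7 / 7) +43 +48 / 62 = 4474 / 93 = 48.11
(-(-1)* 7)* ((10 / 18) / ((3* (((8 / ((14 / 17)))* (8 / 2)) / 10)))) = 1225 / 3672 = 0.33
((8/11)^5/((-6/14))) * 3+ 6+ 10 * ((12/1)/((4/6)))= 29726110/161051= 184.58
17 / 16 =1.06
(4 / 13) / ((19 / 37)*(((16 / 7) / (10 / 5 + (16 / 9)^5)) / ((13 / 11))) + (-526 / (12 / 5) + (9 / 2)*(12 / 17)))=-61642387464 / 43260921451393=-0.00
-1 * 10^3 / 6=-500 / 3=-166.67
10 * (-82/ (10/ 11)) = -902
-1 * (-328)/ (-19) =-328/ 19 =-17.26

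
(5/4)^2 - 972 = -15527/16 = -970.44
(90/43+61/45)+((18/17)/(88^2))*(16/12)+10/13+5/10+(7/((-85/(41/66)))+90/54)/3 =2175929497/413950680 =5.26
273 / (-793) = -21 / 61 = -0.34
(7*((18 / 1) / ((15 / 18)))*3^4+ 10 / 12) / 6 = 367441 / 180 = 2041.34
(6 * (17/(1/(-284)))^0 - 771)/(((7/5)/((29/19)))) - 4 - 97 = -124358/133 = -935.02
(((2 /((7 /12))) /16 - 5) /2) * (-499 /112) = 33433 /3136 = 10.66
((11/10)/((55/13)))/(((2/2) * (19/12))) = 78/475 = 0.16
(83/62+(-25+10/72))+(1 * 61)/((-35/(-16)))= 170431/39060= 4.36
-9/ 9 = -1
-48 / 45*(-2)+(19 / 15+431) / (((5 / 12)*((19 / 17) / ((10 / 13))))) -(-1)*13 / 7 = 18621797 / 25935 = 718.02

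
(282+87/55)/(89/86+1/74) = 8271609/30580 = 270.49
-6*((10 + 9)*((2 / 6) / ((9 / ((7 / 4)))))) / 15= -133 / 270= -0.49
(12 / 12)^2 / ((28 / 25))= 25 / 28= 0.89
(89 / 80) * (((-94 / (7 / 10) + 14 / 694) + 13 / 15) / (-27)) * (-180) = -108143633 / 109305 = -989.37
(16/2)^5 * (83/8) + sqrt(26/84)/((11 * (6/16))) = 4 * sqrt(546)/693 + 339968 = 339968.13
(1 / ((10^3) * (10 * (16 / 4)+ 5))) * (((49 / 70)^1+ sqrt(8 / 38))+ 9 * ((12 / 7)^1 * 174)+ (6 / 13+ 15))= sqrt(19) / 427500+ 2457667 / 40950000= 0.06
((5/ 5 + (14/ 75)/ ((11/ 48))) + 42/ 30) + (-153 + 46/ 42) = -858686/ 5775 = -148.69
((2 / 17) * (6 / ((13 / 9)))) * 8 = 864 / 221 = 3.91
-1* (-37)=37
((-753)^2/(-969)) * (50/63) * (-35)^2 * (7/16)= -1929405625/7752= -248891.33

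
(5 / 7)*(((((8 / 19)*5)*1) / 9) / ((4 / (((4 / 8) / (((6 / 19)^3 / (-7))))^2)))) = 433317325 / 839808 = 515.97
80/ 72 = 10/ 9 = 1.11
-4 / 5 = -0.80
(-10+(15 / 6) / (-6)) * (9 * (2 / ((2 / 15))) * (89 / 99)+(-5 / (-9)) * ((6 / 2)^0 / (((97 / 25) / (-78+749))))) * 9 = -65252500 / 3201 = -20385.04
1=1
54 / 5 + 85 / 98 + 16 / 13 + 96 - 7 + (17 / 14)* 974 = 8182981 / 6370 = 1284.61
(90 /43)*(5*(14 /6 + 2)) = 1950 /43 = 45.35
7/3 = 2.33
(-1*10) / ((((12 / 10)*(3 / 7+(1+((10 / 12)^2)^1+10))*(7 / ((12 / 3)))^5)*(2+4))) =-10240 / 1467011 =-0.01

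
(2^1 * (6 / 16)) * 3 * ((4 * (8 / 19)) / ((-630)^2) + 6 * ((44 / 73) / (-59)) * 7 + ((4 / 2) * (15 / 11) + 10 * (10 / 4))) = 2438239733441 / 39697188300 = 61.42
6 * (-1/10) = -3/5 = -0.60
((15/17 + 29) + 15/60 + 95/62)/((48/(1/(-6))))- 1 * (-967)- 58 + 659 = 951872323/607104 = 1567.89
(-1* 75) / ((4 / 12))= -225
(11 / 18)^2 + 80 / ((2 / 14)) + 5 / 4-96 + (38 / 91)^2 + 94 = 750981107 / 1341522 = 559.80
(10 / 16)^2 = 25 / 64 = 0.39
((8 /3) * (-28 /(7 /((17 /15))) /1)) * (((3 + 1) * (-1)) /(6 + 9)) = 2176 /675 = 3.22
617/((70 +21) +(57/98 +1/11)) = 665126/98823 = 6.73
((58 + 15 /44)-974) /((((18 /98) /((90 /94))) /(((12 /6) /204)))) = -9870805 /210936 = -46.80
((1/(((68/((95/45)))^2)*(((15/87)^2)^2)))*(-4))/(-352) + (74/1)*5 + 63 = 8920020688441/20599920000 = 433.01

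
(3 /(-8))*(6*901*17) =-137853 /4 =-34463.25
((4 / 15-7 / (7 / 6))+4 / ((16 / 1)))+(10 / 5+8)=271 / 60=4.52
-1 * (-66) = 66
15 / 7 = 2.14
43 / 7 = 6.14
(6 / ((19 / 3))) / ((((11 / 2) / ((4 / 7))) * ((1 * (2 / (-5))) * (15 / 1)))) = -24 / 1463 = -0.02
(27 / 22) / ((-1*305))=-27 / 6710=-0.00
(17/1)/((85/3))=3/5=0.60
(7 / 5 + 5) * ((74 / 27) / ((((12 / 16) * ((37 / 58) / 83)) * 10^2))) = 308096 / 10125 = 30.43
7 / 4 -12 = -41 / 4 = -10.25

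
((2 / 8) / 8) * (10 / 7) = 5 / 112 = 0.04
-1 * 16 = -16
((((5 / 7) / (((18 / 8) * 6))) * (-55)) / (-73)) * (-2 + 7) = 0.20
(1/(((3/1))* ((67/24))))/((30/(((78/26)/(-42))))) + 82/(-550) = -57797/386925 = -0.15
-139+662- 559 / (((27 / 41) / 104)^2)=-10163186797 / 729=-13941271.33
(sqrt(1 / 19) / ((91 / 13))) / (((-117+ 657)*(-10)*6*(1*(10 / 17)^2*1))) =-289*sqrt(19) / 430920000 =-0.00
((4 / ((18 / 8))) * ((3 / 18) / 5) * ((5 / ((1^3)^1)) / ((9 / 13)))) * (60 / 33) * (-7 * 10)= -145600 / 2673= -54.47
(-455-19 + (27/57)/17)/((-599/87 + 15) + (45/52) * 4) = -40.94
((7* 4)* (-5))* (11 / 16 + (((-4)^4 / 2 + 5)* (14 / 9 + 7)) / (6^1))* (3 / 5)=-575575 / 36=-15988.19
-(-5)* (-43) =-215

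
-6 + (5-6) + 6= -1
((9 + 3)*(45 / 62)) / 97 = 270 / 3007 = 0.09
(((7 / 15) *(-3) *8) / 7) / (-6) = 4 / 15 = 0.27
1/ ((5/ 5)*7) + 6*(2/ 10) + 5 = 222/ 35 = 6.34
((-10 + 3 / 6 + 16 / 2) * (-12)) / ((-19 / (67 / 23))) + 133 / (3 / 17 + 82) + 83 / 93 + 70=3960158552 / 56775477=69.75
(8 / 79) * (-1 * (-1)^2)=-8 / 79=-0.10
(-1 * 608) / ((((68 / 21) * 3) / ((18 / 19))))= -1008 / 17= -59.29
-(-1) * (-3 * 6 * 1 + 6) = -12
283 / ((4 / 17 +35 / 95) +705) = 91409 / 227910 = 0.40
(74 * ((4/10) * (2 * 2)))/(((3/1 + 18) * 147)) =592/15435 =0.04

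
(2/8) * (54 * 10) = 135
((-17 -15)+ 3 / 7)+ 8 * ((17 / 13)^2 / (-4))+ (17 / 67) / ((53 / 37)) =-146249538 / 4200833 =-34.81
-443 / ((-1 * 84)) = 443 / 84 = 5.27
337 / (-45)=-337 / 45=-7.49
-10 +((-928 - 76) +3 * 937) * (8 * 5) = 72270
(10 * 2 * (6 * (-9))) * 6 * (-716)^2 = -3322010880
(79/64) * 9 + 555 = 566.11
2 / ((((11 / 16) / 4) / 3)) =384 / 11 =34.91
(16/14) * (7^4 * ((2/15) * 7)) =38416/15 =2561.07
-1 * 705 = -705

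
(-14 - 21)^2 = 1225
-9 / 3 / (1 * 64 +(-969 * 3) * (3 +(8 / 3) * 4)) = 3 / 39665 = 0.00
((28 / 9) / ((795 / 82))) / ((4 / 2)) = 1148 / 7155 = 0.16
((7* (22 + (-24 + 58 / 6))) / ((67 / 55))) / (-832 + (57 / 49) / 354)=-10239922 / 193386321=-0.05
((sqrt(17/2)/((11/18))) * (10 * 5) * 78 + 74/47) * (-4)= -140400 * sqrt(34)/11 - 296/47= -74430.45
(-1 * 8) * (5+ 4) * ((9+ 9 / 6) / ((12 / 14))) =-882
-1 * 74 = -74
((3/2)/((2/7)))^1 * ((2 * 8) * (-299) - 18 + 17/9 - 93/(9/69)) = -173663/6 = -28943.83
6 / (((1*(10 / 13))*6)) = 13 / 10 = 1.30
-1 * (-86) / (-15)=-86 / 15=-5.73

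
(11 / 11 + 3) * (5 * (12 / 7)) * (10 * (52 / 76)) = 31200 / 133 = 234.59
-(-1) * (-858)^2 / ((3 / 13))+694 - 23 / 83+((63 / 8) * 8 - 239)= 264816623 / 83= 3190561.72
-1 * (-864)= 864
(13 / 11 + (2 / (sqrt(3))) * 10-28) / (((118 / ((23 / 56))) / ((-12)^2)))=-1035 / 77 + 1380 * sqrt(3) / 413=-7.65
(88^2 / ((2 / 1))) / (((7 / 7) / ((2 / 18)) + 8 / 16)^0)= 3872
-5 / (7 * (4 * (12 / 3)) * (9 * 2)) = -5 / 2016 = -0.00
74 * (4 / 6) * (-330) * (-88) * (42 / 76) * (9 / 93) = 45128160 / 589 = 76618.27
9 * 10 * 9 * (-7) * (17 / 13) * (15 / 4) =-722925 / 26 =-27804.81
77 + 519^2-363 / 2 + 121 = 538755 / 2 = 269377.50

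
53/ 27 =1.96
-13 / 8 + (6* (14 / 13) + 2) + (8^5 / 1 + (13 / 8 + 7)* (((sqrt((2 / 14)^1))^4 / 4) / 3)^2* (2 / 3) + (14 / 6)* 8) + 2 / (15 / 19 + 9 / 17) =41862411267829 / 1276486848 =32795.02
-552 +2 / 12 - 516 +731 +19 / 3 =-661 / 2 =-330.50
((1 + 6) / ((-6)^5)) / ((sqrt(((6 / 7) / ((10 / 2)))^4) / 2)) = -8575 / 139968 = -0.06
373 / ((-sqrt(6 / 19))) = -663.76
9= 9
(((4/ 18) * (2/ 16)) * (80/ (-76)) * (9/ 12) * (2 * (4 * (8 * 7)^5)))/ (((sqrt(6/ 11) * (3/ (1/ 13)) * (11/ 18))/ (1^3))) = -5507317760 * sqrt(66)/ 8151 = -5489100.85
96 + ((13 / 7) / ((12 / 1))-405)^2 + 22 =1157308657 / 7056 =164017.67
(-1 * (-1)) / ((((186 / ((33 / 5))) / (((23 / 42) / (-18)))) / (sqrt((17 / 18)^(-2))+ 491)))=-60467 / 113832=-0.53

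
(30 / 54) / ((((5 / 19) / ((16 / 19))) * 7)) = 16 / 63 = 0.25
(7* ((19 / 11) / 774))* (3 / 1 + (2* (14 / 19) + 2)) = 287 / 2838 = 0.10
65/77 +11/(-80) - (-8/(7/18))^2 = -18217209/43120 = -422.48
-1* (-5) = 5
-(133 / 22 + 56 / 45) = -7217 / 990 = -7.29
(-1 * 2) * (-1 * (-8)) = -16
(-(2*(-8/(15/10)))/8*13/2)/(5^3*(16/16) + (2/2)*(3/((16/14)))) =208/3063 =0.07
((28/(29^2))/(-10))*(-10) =28/841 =0.03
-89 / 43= -2.07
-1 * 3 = -3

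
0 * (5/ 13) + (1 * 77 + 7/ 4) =315/ 4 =78.75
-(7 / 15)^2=-49 / 225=-0.22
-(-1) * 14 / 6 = 7 / 3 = 2.33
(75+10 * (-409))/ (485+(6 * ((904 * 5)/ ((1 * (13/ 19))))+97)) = -52195/ 522846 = -0.10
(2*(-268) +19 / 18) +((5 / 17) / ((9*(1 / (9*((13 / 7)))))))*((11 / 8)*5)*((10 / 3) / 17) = -38905309 / 72828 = -534.21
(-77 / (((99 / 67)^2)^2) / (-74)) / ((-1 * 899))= -141057847 / 580951001466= -0.00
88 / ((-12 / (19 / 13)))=-418 / 39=-10.72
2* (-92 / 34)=-92 / 17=-5.41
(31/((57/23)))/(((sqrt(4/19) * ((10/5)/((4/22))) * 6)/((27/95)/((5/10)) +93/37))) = 2574643 * sqrt(19)/8815620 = 1.27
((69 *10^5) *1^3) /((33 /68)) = 156400000 /11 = 14218181.82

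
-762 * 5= -3810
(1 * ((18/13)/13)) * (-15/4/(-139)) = 135/46982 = 0.00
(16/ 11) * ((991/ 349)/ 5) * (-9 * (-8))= 1141632/ 19195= 59.48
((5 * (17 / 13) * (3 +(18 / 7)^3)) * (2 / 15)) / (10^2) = 38879 / 222950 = 0.17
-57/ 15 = -19/ 5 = -3.80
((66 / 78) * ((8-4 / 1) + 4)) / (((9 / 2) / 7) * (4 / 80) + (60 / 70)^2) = 172480 / 19539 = 8.83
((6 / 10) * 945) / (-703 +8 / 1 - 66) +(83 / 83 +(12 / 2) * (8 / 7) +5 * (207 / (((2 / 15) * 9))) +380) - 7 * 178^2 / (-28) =9170.61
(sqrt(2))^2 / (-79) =-2 / 79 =-0.03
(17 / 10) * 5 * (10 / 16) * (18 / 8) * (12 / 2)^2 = 6885 / 16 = 430.31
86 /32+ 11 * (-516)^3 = -24180304853 /16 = -1511269053.31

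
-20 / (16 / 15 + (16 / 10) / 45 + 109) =-4500 / 24773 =-0.18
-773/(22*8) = -773/176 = -4.39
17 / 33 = 0.52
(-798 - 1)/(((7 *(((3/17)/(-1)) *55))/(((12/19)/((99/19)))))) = 54332/38115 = 1.43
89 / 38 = 2.34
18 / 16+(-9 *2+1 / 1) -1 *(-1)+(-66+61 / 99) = -63565 / 792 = -80.26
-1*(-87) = 87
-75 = -75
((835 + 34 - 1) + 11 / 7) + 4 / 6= 18275 / 21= 870.24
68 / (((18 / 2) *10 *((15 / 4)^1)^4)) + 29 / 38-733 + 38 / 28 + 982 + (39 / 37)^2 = 104625669160708 / 414794165625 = 252.24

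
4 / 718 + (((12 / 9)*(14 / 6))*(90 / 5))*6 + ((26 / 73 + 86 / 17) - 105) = 105329851 / 445519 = 236.42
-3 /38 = -0.08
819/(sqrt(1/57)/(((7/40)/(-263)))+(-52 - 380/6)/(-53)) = -127060536330 *sqrt(57)/233127001301 - 20973784923/466254002602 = -4.16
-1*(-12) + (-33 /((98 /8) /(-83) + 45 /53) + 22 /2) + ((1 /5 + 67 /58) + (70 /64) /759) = -22.69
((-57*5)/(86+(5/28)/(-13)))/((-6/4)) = 69160/31299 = 2.21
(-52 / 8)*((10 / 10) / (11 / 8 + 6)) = -52 / 59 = -0.88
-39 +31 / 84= -3245 / 84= -38.63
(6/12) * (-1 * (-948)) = 474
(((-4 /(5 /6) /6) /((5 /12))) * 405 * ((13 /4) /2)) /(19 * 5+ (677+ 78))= -3159 /2125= -1.49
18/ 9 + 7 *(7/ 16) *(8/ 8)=81/ 16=5.06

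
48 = 48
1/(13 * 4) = 1/52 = 0.02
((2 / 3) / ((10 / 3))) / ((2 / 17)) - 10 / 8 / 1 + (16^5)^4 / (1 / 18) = 435213295061266502894223369 / 20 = 21760664753063325144711170.00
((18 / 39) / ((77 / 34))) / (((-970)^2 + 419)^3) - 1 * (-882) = 882.00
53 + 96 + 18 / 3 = 155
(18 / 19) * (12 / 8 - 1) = 9 / 19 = 0.47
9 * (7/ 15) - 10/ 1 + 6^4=6451/ 5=1290.20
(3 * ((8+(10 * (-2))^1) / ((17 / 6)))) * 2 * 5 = -2160 / 17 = -127.06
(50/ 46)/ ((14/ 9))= 225/ 322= 0.70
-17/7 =-2.43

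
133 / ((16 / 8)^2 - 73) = -133 / 69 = -1.93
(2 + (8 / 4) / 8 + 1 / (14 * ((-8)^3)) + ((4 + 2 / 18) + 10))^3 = 1175841518215667239 / 268485921865728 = 4379.53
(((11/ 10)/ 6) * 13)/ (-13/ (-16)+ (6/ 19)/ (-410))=445588/ 151761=2.94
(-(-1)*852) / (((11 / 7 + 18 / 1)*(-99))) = -1988 / 4521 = -0.44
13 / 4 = 3.25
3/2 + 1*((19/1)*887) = 33709/2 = 16854.50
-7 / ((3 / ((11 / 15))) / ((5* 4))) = -308 / 9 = -34.22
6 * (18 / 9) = 12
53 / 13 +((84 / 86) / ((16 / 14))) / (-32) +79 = 5942409 / 71552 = 83.05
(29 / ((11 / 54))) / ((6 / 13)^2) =14703 / 22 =668.32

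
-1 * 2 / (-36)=1 / 18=0.06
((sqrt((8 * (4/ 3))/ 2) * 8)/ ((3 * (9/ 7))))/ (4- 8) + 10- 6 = 4- 56 * sqrt(3)/ 81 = 2.80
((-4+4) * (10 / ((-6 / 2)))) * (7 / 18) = 0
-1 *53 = -53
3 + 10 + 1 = 14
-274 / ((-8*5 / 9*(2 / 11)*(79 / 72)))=122067 / 395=309.03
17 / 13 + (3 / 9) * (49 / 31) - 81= -95711 / 1209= -79.17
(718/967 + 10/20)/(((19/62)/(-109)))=-8119737/18373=-441.94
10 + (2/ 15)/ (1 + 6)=1052/ 105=10.02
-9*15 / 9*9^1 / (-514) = 135 / 514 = 0.26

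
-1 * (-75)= 75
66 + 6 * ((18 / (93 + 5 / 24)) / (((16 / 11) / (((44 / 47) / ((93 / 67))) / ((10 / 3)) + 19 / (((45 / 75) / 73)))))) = 31087954788 / 16296545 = 1907.64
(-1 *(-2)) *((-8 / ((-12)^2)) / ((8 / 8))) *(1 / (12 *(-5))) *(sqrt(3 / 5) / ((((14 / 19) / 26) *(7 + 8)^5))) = 247 *sqrt(15) / 14352187500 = 0.00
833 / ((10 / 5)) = 833 / 2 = 416.50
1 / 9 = 0.11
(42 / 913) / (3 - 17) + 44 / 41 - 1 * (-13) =526678 / 37433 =14.07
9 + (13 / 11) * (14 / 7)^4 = 307 / 11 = 27.91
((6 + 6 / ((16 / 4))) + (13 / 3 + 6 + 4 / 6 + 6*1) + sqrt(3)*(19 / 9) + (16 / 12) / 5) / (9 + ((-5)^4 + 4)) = 19*sqrt(3) / 5742 + 743 / 19140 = 0.04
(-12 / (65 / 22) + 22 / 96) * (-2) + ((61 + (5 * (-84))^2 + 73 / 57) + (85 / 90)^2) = 141226081771 / 800280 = 176470.84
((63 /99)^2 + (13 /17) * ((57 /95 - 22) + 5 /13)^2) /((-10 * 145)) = -226051401 /969361250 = -0.23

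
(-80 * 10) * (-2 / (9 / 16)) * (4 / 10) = 10240 / 9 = 1137.78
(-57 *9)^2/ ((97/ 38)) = 10000422/ 97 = 103097.13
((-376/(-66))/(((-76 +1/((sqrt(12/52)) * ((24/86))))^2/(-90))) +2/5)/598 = 2073179227019/4017056150094845- 19109799936 * sqrt(39)/4017056150094845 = 0.00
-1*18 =-18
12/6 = 2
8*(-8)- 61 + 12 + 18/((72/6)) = -223/2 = -111.50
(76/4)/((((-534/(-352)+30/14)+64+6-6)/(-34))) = -795872/83357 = -9.55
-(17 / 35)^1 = -17 / 35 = -0.49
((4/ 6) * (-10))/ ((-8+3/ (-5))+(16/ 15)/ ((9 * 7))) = 6300/ 8111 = 0.78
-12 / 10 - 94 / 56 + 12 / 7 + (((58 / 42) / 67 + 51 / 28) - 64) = -445472 / 7035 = -63.32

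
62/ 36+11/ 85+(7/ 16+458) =5633939/ 12240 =460.29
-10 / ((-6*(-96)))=-5 / 288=-0.02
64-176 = -112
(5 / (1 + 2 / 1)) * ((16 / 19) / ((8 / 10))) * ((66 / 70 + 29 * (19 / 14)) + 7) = 4730 / 57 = 82.98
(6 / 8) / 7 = 3 / 28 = 0.11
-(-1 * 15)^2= -225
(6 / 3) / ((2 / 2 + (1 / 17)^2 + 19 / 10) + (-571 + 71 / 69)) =-398820 / 113078941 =-0.00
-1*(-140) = 140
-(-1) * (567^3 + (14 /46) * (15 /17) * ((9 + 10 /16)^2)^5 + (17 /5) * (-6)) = 4229151998698210132917 /2099165265920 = 2014682725.25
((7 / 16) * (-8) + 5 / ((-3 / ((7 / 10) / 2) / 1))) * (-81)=1323 / 4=330.75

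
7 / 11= 0.64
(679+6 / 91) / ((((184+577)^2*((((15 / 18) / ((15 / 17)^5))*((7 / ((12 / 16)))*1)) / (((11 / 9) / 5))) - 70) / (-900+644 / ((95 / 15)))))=-4893399286875 / 310996923636763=-0.02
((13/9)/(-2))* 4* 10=-260/9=-28.89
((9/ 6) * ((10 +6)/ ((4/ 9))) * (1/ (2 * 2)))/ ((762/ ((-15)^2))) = 2025/ 508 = 3.99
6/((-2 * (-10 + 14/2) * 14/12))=6/7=0.86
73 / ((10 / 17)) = 1241 / 10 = 124.10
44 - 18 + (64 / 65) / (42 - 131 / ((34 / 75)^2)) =1163191886 / 44740995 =26.00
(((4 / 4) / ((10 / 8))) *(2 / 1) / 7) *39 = 312 / 35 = 8.91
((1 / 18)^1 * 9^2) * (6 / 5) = 27 / 5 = 5.40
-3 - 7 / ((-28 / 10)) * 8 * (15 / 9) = 30.33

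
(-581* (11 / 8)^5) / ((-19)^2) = -93570631 / 11829248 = -7.91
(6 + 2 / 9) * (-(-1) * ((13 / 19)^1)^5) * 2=41584816 / 22284891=1.87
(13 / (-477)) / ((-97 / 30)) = 130 / 15423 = 0.01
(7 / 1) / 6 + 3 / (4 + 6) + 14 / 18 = 101 / 45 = 2.24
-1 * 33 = -33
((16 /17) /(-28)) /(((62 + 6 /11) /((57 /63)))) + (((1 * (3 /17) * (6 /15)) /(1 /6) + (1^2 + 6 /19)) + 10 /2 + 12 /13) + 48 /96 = 4332648323 /530837580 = 8.16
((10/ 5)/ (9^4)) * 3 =2/ 2187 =0.00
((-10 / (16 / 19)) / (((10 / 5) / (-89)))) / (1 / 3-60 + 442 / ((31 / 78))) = 786315 / 1566064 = 0.50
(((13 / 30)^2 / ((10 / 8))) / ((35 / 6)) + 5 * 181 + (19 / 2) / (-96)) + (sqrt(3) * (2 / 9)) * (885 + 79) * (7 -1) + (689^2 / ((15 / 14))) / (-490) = 194969 / 280000 + 3856 * sqrt(3) / 3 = 2226.96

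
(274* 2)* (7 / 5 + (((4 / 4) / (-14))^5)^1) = 515772531 / 672280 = 767.20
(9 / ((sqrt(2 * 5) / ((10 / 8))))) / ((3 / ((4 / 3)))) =sqrt(10) / 2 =1.58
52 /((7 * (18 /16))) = 416 /63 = 6.60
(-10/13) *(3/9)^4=-10/1053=-0.01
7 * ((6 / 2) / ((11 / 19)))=399 / 11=36.27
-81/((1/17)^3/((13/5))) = -5173389/5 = -1034677.80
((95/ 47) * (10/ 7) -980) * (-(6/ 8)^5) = 39058605/ 168448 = 231.87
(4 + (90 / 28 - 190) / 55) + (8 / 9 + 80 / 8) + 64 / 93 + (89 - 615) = -22076749 / 42966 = -513.82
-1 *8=-8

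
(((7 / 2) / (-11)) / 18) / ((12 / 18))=-7 / 264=-0.03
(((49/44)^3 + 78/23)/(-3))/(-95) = 9350279/558381120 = 0.02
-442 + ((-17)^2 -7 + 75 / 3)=-135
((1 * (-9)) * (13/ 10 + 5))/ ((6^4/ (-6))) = 21/ 80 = 0.26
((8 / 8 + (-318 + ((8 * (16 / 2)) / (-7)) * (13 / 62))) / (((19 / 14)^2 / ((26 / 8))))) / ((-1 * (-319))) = -6297655 / 3569929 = -1.76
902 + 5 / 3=2711 / 3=903.67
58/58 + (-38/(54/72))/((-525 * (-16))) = 3131/3150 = 0.99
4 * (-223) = -892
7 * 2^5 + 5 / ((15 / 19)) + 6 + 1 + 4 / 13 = 9268 / 39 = 237.64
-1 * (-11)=11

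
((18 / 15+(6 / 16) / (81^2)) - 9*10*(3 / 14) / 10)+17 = 9964007 / 612360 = 16.27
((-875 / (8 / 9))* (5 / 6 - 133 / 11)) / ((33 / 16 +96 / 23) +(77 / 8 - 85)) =-14952875 / 93291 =-160.28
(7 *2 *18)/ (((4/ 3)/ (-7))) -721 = -2044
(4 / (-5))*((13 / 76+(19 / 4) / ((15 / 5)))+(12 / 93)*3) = -15136 / 8835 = -1.71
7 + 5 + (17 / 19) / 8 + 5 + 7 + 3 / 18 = 11071 / 456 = 24.28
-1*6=-6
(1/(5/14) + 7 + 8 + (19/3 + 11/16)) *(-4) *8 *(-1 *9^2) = 321678/5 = 64335.60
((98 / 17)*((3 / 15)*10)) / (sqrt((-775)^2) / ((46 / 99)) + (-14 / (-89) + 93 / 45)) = 12036360 / 1743595633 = 0.01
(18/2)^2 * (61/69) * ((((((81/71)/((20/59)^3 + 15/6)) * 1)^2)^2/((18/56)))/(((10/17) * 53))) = 0.29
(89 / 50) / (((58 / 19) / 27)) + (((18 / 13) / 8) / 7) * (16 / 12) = 4163487 / 263900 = 15.78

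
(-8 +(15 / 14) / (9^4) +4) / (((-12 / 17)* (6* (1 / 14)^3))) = 102015011 / 39366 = 2591.45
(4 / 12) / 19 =1 / 57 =0.02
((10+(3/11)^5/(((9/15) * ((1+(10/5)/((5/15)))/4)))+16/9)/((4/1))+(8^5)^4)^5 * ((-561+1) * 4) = -70092016373378391990938437163410837041987816916716540146568329072186423745961897229788074642615122688478914783666004132082337070/15361083015539871166738130813608899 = -4562960586989248891515117000000000000000000000000000000000000000000000000000000000000000000000.00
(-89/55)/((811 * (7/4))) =-356/312235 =-0.00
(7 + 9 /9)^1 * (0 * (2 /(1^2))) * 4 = 0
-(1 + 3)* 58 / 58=-4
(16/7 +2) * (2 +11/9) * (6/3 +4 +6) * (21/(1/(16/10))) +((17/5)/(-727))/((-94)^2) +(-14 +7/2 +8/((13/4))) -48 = 2301492972509/417545180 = 5511.96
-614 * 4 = -2456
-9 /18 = -1 /2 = -0.50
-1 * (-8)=8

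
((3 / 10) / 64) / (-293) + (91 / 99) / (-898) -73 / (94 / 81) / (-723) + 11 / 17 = 1176551617559993 / 1605066209239680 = 0.73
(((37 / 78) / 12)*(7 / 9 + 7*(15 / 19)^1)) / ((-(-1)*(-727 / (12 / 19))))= -19943 / 92118897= -0.00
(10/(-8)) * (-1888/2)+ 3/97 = 114463/97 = 1180.03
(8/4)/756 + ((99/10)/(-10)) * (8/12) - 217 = -1028431/4725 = -217.66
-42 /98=-3 /7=-0.43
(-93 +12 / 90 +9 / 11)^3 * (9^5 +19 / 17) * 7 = -24618948169173655808 / 76366125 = -322380481780.03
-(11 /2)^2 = -121 /4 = -30.25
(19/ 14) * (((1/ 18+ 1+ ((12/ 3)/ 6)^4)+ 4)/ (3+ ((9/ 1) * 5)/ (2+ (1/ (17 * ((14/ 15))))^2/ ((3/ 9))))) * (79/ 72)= 7661618527/ 24845649696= 0.31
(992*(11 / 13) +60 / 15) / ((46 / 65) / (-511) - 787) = -28013020 / 26140251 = -1.07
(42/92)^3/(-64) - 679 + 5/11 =-678.55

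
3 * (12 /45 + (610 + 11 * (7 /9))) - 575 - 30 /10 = 19177 /15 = 1278.47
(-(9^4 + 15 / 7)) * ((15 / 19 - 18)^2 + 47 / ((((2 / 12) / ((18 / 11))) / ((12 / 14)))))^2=-893987104370274018 / 284669077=-3140443330.87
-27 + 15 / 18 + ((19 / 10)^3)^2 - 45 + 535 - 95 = 1247637643 / 3000000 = 415.88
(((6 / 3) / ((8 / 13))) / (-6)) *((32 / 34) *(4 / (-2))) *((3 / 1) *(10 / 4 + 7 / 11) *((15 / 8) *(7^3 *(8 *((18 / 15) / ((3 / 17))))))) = 3692052 / 11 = 335641.09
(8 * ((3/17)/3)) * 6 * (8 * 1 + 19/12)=460/17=27.06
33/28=1.18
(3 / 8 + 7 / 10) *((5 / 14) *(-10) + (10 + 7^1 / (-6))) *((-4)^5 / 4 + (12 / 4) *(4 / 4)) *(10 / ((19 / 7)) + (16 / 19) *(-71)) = 1281470047 / 15960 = 80292.61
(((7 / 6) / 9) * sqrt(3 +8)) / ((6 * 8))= 7 * sqrt(11) / 2592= 0.01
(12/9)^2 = 16/9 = 1.78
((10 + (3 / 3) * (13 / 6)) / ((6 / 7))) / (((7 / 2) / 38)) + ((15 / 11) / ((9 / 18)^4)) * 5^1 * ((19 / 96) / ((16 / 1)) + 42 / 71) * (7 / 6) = 230.97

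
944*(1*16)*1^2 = 15104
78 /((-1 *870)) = -0.09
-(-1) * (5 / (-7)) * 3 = -15 / 7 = -2.14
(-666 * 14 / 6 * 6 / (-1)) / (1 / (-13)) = -121212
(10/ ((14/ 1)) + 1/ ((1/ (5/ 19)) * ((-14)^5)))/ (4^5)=7299035/ 10463903744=0.00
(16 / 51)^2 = 256 / 2601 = 0.10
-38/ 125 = -0.30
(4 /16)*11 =2.75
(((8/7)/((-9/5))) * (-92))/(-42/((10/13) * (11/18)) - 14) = -0.57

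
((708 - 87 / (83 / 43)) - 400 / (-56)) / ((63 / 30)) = 3893110 / 12201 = 319.08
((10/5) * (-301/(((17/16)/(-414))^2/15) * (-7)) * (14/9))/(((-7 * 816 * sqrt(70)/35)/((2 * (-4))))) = 51360906240 * sqrt(70)/4913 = 87465127.57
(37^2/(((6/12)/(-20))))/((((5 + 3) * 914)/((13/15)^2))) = -231361/41130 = -5.63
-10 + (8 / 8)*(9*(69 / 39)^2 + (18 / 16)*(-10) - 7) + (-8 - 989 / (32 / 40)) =-420583 / 338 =-1244.33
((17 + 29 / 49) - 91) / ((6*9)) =-1199 / 882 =-1.36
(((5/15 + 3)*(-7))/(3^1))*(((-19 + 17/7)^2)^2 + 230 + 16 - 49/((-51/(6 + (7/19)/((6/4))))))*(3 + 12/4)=-10562235058360/2991303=-3530981.33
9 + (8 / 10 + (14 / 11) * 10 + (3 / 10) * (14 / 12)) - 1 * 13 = 2173 / 220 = 9.88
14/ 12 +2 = 19/ 6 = 3.17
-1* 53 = -53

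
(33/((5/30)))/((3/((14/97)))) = 9.53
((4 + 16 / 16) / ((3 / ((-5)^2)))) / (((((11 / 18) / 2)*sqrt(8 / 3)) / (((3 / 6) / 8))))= 375*sqrt(6) / 176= 5.22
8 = 8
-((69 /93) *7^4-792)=-30671 /31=-989.39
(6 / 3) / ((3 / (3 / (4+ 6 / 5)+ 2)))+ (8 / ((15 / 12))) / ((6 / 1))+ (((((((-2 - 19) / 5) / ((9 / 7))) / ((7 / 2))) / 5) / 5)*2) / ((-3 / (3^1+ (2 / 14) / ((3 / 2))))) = 25111 / 8775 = 2.86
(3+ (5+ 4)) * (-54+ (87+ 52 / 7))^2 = 961068 / 49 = 19613.63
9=9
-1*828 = -828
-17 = -17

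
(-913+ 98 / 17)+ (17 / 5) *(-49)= -91276 / 85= -1073.84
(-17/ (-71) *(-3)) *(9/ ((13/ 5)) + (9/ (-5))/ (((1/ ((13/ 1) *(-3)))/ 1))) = -244188/ 4615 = -52.91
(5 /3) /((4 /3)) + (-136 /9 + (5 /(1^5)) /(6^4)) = -17959 /1296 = -13.86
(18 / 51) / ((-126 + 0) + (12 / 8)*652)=1 / 2414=0.00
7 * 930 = 6510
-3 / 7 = -0.43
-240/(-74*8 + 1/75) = 18000/44399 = 0.41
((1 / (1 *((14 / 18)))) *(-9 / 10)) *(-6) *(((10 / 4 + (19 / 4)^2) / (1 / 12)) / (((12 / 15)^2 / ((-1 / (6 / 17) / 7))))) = -8282655 / 6272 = -1320.58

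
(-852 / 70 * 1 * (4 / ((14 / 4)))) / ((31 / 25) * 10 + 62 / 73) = -20732 / 19747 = -1.05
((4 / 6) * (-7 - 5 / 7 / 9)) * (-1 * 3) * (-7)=-892 / 9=-99.11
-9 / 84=-3 / 28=-0.11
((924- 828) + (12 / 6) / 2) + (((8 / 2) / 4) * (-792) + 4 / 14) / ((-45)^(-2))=-11221871 / 7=-1603124.43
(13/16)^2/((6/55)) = 9295/1536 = 6.05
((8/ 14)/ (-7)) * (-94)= 376/ 49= 7.67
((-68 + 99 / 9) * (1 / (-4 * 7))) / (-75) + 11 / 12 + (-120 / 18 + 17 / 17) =-836 / 175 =-4.78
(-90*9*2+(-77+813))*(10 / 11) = -8840 / 11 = -803.64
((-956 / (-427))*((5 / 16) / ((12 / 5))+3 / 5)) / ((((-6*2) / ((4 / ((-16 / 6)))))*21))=167539 / 17216640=0.01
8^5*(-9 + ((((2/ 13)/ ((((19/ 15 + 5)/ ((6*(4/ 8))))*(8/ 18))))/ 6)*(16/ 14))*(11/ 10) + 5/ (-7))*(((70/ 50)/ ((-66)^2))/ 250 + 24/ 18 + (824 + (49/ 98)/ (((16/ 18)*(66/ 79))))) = -108952806410532352/ 415861875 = -261992774.43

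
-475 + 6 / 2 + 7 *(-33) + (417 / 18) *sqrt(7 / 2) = -703 + 139 *sqrt(14) / 12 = -659.66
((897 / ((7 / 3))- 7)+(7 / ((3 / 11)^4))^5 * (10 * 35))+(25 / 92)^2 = 234469113969278675258956718381063 / 206585002190448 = 1134976457550992394.27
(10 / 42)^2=25 / 441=0.06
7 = 7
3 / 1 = 3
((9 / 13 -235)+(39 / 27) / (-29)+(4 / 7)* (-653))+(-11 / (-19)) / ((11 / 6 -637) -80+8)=-1163203380763 / 1914734367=-607.50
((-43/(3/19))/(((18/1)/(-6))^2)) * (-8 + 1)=5719/27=211.81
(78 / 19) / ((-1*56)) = -39 / 532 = -0.07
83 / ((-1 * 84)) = -0.99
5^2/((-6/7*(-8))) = 175/48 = 3.65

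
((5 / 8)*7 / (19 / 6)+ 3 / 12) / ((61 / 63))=1953 / 1159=1.69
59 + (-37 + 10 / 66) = 731 / 33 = 22.15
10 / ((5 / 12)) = 24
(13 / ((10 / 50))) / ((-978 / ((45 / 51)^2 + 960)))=-6016075 / 94214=-63.86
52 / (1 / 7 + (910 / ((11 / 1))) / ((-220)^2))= 19379360 / 53877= 359.70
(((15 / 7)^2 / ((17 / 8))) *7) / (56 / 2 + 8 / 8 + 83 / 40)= 72000 / 147917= 0.49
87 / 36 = 29 / 12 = 2.42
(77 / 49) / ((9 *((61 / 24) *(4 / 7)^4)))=0.64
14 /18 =7 /9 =0.78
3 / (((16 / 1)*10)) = 3 / 160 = 0.02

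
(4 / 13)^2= 16 / 169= 0.09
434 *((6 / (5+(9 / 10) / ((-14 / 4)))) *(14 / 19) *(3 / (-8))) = -478485 / 3154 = -151.71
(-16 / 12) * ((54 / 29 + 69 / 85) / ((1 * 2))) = -4394 / 2465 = -1.78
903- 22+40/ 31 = 27351/ 31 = 882.29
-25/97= -0.26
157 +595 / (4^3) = 10643 / 64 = 166.30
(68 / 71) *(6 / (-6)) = -68 / 71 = -0.96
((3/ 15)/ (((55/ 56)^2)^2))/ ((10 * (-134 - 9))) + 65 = 2126371567127/ 32713484375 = 65.00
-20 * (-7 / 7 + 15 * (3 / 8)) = -185 / 2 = -92.50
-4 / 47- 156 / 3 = -2448 / 47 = -52.09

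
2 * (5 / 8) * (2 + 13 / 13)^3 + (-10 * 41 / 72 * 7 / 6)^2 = 3633865 / 46656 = 77.89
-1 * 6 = -6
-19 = -19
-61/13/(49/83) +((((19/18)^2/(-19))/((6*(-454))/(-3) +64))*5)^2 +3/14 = -7.73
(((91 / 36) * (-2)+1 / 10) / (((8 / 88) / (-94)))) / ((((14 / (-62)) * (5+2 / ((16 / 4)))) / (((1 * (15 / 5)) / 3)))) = -1299644 / 315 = -4125.85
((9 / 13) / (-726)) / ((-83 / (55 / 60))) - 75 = -7121399 / 94952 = -75.00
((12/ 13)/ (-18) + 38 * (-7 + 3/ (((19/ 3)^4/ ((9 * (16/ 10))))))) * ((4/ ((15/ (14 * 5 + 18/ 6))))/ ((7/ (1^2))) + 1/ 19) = -2003876751496/ 2668322475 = -750.99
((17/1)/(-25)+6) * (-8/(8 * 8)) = -0.66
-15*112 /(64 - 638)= 120 /41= 2.93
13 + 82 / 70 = 496 / 35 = 14.17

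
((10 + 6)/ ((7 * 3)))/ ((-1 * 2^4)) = -1/ 21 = -0.05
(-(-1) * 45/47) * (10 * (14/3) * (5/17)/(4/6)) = 19.71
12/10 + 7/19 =149/95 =1.57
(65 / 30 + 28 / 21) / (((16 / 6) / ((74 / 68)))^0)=7 / 2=3.50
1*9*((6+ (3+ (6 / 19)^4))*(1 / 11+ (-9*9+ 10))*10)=-82427787000 / 1433531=-57499.83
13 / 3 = 4.33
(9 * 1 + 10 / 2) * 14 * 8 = 1568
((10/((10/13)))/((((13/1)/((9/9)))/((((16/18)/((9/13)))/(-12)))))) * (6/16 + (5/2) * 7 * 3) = -611/108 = -5.66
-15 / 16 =-0.94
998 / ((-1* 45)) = -998 / 45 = -22.18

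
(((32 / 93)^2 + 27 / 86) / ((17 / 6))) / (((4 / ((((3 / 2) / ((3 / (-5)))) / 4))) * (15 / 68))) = -321587 / 2975256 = -0.11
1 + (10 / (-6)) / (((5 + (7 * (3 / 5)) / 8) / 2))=263 / 663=0.40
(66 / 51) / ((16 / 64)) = 88 / 17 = 5.18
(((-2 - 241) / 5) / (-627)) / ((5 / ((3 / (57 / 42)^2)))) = 47628 / 1886225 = 0.03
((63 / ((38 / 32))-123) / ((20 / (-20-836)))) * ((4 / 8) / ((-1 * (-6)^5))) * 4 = 47401 / 61560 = 0.77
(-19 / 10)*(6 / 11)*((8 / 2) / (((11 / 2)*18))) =-76 / 1815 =-0.04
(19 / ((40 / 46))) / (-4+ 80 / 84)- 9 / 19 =-185883 / 24320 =-7.64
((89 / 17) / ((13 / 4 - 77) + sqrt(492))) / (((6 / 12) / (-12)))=68352 * sqrt(123) / 1345601 + 2520480 / 1345601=2.44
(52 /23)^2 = 5.11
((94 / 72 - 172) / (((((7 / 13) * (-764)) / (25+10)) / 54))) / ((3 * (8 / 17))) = 6790225 / 12224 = 555.48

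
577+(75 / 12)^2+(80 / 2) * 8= 14977 / 16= 936.06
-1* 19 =-19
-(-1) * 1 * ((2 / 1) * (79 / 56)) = 79 / 28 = 2.82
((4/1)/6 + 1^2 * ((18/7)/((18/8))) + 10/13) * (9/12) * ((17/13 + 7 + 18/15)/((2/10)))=108768/1183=91.94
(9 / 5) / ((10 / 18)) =81 / 25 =3.24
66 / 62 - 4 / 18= 235 / 279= 0.84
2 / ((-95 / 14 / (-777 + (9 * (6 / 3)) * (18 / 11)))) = 230244 / 1045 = 220.33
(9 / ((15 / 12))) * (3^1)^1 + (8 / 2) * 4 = 188 / 5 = 37.60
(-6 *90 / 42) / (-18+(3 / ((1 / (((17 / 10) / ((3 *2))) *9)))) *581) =-200 / 68859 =-0.00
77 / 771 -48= -36931 / 771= -47.90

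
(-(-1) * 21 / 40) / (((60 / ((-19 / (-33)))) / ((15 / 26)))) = 0.00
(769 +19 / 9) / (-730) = -694 / 657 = -1.06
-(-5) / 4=5 / 4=1.25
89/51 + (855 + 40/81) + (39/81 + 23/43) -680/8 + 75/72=366775177/473688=774.30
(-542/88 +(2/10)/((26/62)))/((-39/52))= 5417/715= 7.58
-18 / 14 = -1.29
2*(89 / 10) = 89 / 5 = 17.80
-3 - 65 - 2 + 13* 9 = 47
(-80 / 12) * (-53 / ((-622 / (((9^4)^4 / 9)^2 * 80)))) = -1926457782282065411582084000000.00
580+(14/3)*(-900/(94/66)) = -111340/47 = -2368.94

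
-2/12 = -1/6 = -0.17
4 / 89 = 0.04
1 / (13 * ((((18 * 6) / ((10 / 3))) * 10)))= 1 / 4212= 0.00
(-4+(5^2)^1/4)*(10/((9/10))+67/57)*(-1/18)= -2101/1368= -1.54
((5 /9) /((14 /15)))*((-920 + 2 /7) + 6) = -26650 /49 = -543.88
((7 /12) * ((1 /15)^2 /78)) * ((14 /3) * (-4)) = -49 /78975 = -0.00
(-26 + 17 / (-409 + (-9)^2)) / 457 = -8545 / 149896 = -0.06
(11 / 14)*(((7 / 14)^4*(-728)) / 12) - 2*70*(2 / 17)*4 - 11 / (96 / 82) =-10643 / 136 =-78.26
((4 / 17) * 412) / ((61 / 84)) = 138432 / 1037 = 133.49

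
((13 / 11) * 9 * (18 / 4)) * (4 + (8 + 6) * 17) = 11583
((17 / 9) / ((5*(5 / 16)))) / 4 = 68 / 225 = 0.30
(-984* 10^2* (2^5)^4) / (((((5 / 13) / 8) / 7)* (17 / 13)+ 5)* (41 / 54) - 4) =524063009328.16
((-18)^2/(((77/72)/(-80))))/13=-1866240/1001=-1864.38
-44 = -44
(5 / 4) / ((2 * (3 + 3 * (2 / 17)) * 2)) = 85 / 912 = 0.09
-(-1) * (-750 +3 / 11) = -8247 / 11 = -749.73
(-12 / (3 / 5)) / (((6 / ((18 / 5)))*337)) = -12 / 337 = -0.04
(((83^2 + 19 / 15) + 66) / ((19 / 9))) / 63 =104344 / 1995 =52.30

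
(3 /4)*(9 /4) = 27 /16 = 1.69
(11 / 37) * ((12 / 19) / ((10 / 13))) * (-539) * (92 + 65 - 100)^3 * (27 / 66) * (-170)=62696856222 / 37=1694509627.62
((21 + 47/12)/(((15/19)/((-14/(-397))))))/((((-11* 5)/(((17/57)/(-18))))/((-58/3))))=-1031849/159177150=-0.01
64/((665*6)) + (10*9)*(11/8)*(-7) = -6912547/7980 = -866.23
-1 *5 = -5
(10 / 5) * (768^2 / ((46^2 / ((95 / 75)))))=1867776 / 2645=706.15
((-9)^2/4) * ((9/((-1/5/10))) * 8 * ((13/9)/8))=-26325/2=-13162.50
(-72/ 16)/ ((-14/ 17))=153/ 28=5.46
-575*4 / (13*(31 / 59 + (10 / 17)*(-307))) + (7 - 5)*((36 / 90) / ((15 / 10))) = 17795404 / 11739195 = 1.52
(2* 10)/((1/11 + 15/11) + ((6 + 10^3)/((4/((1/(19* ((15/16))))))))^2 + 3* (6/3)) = 8934750/92389393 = 0.10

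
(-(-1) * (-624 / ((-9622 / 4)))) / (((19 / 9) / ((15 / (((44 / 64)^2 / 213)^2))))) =500942053048320 / 1338319169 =374306.87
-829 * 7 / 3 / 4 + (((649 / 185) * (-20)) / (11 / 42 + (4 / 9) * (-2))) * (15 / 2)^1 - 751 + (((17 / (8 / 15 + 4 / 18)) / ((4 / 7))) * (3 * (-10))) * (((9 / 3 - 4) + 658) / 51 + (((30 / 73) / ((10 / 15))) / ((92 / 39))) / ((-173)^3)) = -323729806511524502345 / 20735188109544624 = -15612.58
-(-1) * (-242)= -242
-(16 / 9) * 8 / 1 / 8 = -16 / 9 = -1.78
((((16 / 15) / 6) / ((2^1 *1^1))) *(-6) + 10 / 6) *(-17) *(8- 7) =-289 / 15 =-19.27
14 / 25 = 0.56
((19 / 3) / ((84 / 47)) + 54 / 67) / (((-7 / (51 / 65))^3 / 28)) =-1082417421 / 6311157125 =-0.17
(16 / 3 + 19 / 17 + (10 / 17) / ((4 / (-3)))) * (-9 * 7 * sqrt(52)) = -12873 * sqrt(13) / 17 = -2730.25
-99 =-99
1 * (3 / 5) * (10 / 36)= 1 / 6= 0.17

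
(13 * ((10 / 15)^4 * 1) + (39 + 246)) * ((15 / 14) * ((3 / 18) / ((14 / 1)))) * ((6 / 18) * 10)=582325 / 47628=12.23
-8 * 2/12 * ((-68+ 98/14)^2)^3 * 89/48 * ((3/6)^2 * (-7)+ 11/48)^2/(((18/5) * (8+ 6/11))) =-1343932406977019255/140341248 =-9576175401.95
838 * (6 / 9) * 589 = 987164 / 3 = 329054.67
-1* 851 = -851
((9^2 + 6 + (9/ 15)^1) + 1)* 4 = 1772/ 5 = 354.40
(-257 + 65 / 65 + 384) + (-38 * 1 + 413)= 503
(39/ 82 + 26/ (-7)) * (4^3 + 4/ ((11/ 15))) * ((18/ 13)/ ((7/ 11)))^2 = -14975928/ 14063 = -1064.92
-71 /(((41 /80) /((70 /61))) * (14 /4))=-113600 /2501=-45.42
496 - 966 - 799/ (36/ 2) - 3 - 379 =-16135/ 18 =-896.39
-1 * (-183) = 183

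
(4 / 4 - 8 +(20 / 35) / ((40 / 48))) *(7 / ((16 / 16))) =-221 / 5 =-44.20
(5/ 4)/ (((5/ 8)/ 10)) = 20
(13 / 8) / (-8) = -13 / 64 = -0.20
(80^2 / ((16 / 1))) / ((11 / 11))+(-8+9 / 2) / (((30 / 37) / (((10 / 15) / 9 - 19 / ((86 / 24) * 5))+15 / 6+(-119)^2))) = -42307896797 / 696600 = -60734.85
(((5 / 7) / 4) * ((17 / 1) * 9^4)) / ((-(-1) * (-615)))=-37179 / 1148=-32.39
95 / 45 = 19 / 9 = 2.11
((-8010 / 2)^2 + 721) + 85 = 16040831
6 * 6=36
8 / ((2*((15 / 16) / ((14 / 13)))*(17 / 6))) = 1792 / 1105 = 1.62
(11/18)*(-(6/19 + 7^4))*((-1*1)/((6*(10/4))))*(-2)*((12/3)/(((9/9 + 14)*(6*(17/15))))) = -200750/26163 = -7.67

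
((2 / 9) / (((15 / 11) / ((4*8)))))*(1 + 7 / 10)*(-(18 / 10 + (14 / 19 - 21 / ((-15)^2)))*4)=-83345152 / 961875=-86.65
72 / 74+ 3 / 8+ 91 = 27335 / 296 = 92.35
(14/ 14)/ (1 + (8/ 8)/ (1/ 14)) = 1/ 15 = 0.07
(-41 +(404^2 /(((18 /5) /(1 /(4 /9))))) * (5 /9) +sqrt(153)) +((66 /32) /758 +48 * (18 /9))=56739.59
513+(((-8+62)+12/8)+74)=1285/2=642.50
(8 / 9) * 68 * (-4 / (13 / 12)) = -8704 / 39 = -223.18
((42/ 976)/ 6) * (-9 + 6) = -0.02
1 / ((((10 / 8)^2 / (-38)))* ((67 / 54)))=-32832 / 1675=-19.60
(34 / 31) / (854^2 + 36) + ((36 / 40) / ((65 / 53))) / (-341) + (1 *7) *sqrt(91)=66.77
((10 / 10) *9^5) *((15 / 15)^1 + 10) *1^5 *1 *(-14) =-9093546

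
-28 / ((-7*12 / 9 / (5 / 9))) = 5 / 3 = 1.67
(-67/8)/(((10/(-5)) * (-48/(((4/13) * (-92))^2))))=-35443/507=-69.91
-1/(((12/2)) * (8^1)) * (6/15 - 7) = 11/80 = 0.14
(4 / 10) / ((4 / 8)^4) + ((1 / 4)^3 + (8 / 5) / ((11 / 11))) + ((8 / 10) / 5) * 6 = 14361 / 1600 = 8.98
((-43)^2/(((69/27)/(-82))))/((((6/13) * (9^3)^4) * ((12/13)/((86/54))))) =-550904003/701554968618804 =-0.00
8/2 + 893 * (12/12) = 897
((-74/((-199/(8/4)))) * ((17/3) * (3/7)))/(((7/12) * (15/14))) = 20128/6965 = 2.89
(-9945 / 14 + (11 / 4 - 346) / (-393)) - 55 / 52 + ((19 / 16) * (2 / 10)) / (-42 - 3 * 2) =-32526425539 / 45776640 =-710.55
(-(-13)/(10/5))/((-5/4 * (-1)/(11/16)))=143/40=3.58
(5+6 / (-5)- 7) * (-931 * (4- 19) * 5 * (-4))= 893760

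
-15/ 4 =-3.75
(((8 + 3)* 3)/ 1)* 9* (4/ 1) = 1188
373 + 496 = 869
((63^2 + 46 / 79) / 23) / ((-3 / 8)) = -2508776 / 5451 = -460.24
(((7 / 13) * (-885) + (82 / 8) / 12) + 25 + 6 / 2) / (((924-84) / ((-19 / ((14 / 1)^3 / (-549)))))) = -64754489 / 31962112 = -2.03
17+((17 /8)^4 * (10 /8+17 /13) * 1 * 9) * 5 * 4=500778401 /53248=9404.64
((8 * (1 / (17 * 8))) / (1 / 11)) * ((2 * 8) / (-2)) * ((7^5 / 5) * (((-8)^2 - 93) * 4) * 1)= 171565856 / 85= 2018421.84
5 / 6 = 0.83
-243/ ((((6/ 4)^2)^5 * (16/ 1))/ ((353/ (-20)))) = 5648/ 1215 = 4.65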